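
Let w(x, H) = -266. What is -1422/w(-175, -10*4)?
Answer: 711/133 ≈ 5.3459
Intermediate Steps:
-1422/w(-175, -10*4) = -1422/(-266) = -1422*(-1/266) = 711/133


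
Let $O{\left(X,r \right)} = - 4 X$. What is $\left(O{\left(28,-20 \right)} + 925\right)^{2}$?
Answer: $660969$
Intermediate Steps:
$\left(O{\left(28,-20 \right)} + 925\right)^{2} = \left(\left(-4\right) 28 + 925\right)^{2} = \left(-112 + 925\right)^{2} = 813^{2} = 660969$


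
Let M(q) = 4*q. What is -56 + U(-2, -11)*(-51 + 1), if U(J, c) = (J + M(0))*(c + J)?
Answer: -1356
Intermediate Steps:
U(J, c) = J*(J + c) (U(J, c) = (J + 4*0)*(c + J) = (J + 0)*(J + c) = J*(J + c))
-56 + U(-2, -11)*(-51 + 1) = -56 + (-2*(-2 - 11))*(-51 + 1) = -56 - 2*(-13)*(-50) = -56 + 26*(-50) = -56 - 1300 = -1356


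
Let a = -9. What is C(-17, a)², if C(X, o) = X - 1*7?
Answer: 576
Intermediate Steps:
C(X, o) = -7 + X (C(X, o) = X - 7 = -7 + X)
C(-17, a)² = (-7 - 17)² = (-24)² = 576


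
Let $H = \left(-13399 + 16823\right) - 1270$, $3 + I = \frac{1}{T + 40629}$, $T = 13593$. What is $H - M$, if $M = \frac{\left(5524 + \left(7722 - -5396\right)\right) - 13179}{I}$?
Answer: $\frac{646595196}{162665} \approx 3975.0$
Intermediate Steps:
$I = - \frac{162665}{54222}$ ($I = -3 + \frac{1}{13593 + 40629} = -3 + \frac{1}{54222} = - \frac{162665}{54222} \approx -3.0$)
$M = - \frac{296214786}{162665}$ ($M = \frac{\left(5524 + \left(7722 - -5396\right)\right) - 13179}{- \frac{162665}{54222}} = \left(\left(5524 + \left(7722 + 5396\right)\right) - 13179\right) \left(- \frac{54222}{162665}\right) = \left(\left(5524 + 13118\right) - 13179\right) \left(- \frac{54222}{162665}\right) = \left(18642 - 13179\right) \left(- \frac{54222}{162665}\right) = 5463 \left(- \frac{54222}{162665}\right) = - \frac{296214786}{162665} \approx -1821.0$)
$H = 2154$ ($H = 3424 - 1270 = 2154$)
$H - M = 2154 - - \frac{296214786}{162665} = 2154 + \frac{296214786}{162665} = \frac{646595196}{162665}$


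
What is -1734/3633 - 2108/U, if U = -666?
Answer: 1083920/403263 ≈ 2.6879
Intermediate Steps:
-1734/3633 - 2108/U = -1734/3633 - 2108/(-666) = -1734*1/3633 - 2108*(-1/666) = -578/1211 + 1054/333 = 1083920/403263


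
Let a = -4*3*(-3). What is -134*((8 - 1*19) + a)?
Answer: -3350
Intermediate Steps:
a = 36 (a = -12*(-3) = 36)
-134*((8 - 1*19) + a) = -134*((8 - 1*19) + 36) = -134*((8 - 19) + 36) = -134*(-11 + 36) = -134*25 = -3350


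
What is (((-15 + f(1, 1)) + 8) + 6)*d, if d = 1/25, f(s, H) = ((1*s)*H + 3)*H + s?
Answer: 4/25 ≈ 0.16000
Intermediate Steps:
f(s, H) = s + H*(3 + H*s) (f(s, H) = (s*H + 3)*H + s = (H*s + 3)*H + s = (3 + H*s)*H + s = H*(3 + H*s) + s = s + H*(3 + H*s))
d = 1/25 ≈ 0.040000
(((-15 + f(1, 1)) + 8) + 6)*d = (((-15 + (1 + 3*1 + 1*1²)) + 8) + 6)*(1/25) = (((-15 + (1 + 3 + 1*1)) + 8) + 6)*(1/25) = (((-15 + (1 + 3 + 1)) + 8) + 6)*(1/25) = (((-15 + 5) + 8) + 6)*(1/25) = ((-10 + 8) + 6)*(1/25) = (-2 + 6)*(1/25) = 4*(1/25) = 4/25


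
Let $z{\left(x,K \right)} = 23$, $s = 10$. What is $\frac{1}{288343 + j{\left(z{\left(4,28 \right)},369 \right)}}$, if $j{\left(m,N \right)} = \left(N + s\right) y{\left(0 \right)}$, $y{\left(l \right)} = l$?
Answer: $\frac{1}{288343} \approx 3.4681 \cdot 10^{-6}$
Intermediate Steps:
$j{\left(m,N \right)} = 0$ ($j{\left(m,N \right)} = \left(N + 10\right) 0 = \left(10 + N\right) 0 = 0$)
$\frac{1}{288343 + j{\left(z{\left(4,28 \right)},369 \right)}} = \frac{1}{288343 + 0} = \frac{1}{288343}$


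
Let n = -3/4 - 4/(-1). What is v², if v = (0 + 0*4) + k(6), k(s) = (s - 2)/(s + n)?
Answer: 256/1369 ≈ 0.18700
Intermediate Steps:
n = 13/4 (n = -3*¼ - 4*(-1) = -¾ + 4 = 13/4 ≈ 3.2500)
k(s) = (-2 + s)/(13/4 + s) (k(s) = (s - 2)/(s + 13/4) = (-2 + s)/(13/4 + s))
v = 16/37 (v = (0 + 0*4) + 4*(-2 + 6)/(13 + 4*6) = (0 + 0) + 4*4/(13 + 24) = 0 + 4*4/37 = 0 + 4*(1/37)*4 = 0 + 16/37 = 16/37 ≈ 0.43243)
v² = (16/37)² = 256/1369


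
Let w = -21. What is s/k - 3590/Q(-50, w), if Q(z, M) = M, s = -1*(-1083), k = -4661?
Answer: 16710247/97881 ≈ 170.72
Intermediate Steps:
s = 1083
s/k - 3590/Q(-50, w) = 1083/(-4661) - 3590/(-21) = 1083*(-1/4661) - 3590*(-1/21) = -1083/4661 + 3590/21 = 16710247/97881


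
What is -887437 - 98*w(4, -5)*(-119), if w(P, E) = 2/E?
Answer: -4460509/5 ≈ -8.9210e+5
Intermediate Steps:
-887437 - 98*w(4, -5)*(-119) = -887437 - 98*(2/(-5))*(-119) = -887437 - 98*(2*(-⅕))*(-119) = -887437 - 98*(-⅖)*(-119) = -887437 - (-196)*(-119)/5 = -887437 - 1*23324/5 = -887437 - 23324/5 = -4460509/5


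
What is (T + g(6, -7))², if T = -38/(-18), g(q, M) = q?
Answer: 5329/81 ≈ 65.790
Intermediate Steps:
T = 19/9 (T = -38*(-1/18) = 19/9 ≈ 2.1111)
(T + g(6, -7))² = (19/9 + 6)² = (73/9)² = 5329/81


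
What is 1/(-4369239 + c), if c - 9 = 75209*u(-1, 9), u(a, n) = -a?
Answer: -1/4294021 ≈ -2.3288e-7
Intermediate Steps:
c = 75218 (c = 9 + 75209*(-1*(-1)) = 9 + 75209*1 = 9 + 75209 = 75218)
1/(-4369239 + c) = 1/(-4369239 + 75218) = 1/(-4294021) = -1/4294021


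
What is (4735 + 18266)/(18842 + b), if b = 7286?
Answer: 23001/26128 ≈ 0.88032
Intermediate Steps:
(4735 + 18266)/(18842 + b) = (4735 + 18266)/(18842 + 7286) = 23001/26128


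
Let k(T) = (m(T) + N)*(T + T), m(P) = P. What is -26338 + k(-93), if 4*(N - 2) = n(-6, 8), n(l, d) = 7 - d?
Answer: -18731/2 ≈ -9365.5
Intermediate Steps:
N = 7/4 (N = 2 + (7 - 1*8)/4 = 2 + (7 - 8)/4 = 2 + (¼)*(-1) = 2 - ¼ = 7/4 ≈ 1.7500)
k(T) = 2*T*(7/4 + T) (k(T) = (T + 7/4)*(T + T) = (7/4 + T)*(2*T) = 2*T*(7/4 + T))
-26338 + k(-93) = -26338 + (½)*(-93)*(7 + 4*(-93)) = -26338 + (½)*(-93)*(7 - 372) = -26338 + (½)*(-93)*(-365) = -26338 + 33945/2 = -18731/2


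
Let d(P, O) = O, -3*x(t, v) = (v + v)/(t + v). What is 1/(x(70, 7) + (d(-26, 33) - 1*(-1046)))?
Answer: 33/35605 ≈ 0.00092684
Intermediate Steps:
x(t, v) = -2*v/(3*(t + v)) (x(t, v) = -(v + v)/(3*(t + v)) = -2*v/(3*(t + v)))
1/(x(70, 7) + (d(-26, 33) - 1*(-1046))) = 1/(-2*7/(3*70 + 3*7) + (33 - 1*(-1046))) = 1/(-2*7/(210 + 21) + (33 + 1046)) = 1/(-2*7/231 + 1079) = 1/(-2*7*1/231 + 1079) = 1/(-2/33 + 1079) = 1/(35605/33) = 33/35605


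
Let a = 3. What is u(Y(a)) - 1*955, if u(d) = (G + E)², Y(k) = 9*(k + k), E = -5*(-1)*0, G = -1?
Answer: -954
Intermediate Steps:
E = 0 (E = 5*0 = 0)
Y(k) = 18*k (Y(k) = 9*(2*k) = 18*k)
u(d) = 1 (u(d) = (-1 + 0)² = (-1)² = 1)
u(Y(a)) - 1*955 = 1 - 1*955 = 1 - 955 = -954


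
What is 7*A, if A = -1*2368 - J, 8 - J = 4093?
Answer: 12019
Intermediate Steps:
J = -4085 (J = 8 - 1*4093 = 8 - 4093 = -4085)
A = 1717 (A = -1*2368 - 1*(-4085) = -2368 + 4085 = 1717)
7*A = 7*1717 = 12019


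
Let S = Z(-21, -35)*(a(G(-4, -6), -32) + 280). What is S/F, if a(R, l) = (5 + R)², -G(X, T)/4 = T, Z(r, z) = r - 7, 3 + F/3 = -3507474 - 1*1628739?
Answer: 7847/3852162 ≈ 0.0020370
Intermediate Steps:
F = -15408648 (F = -9 + 3*(-3507474 - 1*1628739) = -9 + 3*(-3507474 - 1628739) = -9 + 3*(-5136213) = -9 - 15408639 = -15408648)
Z(r, z) = -7 + r
G(X, T) = -4*T
S = -31388 (S = (-7 - 21)*((5 - 4*(-6))² + 280) = -28*((5 + 24)² + 280) = -28*(29² + 280) = -28*(841 + 280) = -28*1121 = -31388)
S/F = -31388/(-15408648) = -31388*(-1/15408648) = 7847/3852162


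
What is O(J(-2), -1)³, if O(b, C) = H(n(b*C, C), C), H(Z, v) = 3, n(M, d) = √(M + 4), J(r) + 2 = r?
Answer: 27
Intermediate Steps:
J(r) = -2 + r
n(M, d) = √(4 + M)
O(b, C) = 3
O(J(-2), -1)³ = 3³ = 27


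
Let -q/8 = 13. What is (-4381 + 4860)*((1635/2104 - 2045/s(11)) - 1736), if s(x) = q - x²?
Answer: -78283146751/94680 ≈ -8.2682e+5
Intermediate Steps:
q = -104 (q = -8*13 = -104)
s(x) = -104 - x²
(-4381 + 4860)*((1635/2104 - 2045/s(11)) - 1736) = (-4381 + 4860)*((1635/2104 - 2045/(-104 - 1*11²)) - 1736) = 479*((1635*(1/2104) - 2045/(-104 - 1*121)) - 1736) = 479*((1635/2104 - 2045/(-104 - 121)) - 1736) = 479*((1635/2104 - 2045/(-225)) - 1736) = 479*((1635/2104 - 2045*(-1/225)) - 1736) = 479*((1635/2104 + 409/45) - 1736) = 479*(934111/94680 - 1736) = 479*(-163430369/94680) = -78283146751/94680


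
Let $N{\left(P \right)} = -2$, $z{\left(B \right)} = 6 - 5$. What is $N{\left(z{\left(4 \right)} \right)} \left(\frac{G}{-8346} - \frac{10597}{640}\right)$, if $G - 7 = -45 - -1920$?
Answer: $\frac{44823521}{1335360} \approx 33.567$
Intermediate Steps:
$z{\left(B \right)} = 1$ ($z{\left(B \right)} = 6 - 5 = 1$)
$G = 1882$ ($G = 7 - -1875 = 7 + \left(-45 + 1920\right) = 7 + 1875 = 1882$)
$N{\left(z{\left(4 \right)} \right)} \left(\frac{G}{-8346} - \frac{10597}{640}\right) = - 2 \left(\frac{1882}{-8346} - \frac{10597}{640}\right) = - 2 \left(1882 \left(- \frac{1}{8346}\right) - \frac{10597}{640}\right) = - 2 \left(- \frac{941}{4173} - \frac{10597}{640}\right) = \left(-2\right) \left(- \frac{44823521}{2670720}\right) = \frac{44823521}{1335360}$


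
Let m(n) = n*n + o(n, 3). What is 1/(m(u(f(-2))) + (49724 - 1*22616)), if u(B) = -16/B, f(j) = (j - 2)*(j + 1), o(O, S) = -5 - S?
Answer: 1/27116 ≈ 3.6879e-5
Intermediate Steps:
f(j) = (1 + j)*(-2 + j) (f(j) = (-2 + j)*(1 + j) = (1 + j)*(-2 + j))
m(n) = -8 + n**2 (m(n) = n*n + (-5 - 1*3) = n**2 + (-5 - 3) = n**2 - 8 = -8 + n**2)
1/(m(u(f(-2))) + (49724 - 1*22616)) = 1/((-8 + (-16/(-2 + (-2)**2 - 1*(-2)))**2) + (49724 - 1*22616)) = 1/((-8 + (-16/(-2 + 4 + 2))**2) + (49724 - 22616)) = 1/((-8 + (-16/4)**2) + 27108) = 1/((-8 + (-16*1/4)**2) + 27108) = 1/((-8 + (-4)**2) + 27108) = 1/((-8 + 16) + 27108) = 1/(8 + 27108) = 1/27116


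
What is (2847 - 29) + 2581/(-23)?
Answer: 62233/23 ≈ 2705.8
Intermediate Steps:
(2847 - 29) + 2581/(-23) = 2818 + 2581*(-1/23) = 2818 - 2581/23 = 62233/23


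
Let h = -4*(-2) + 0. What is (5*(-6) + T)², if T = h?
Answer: 484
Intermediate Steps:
h = 8 (h = 8 + 0 = 8)
T = 8
(5*(-6) + T)² = (5*(-6) + 8)² = (-30 + 8)² = (-22)² = 484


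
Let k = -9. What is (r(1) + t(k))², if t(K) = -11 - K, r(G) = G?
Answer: 1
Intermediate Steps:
(r(1) + t(k))² = (1 + (-11 - 1*(-9)))² = (1 + (-11 + 9))² = (1 - 2)² = (-1)² = 1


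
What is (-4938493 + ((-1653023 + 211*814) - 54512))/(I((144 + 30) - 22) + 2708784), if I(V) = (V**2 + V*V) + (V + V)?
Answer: -3237137/1377648 ≈ -2.3498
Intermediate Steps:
I(V) = 2*V + 2*V**2 (I(V) = (V**2 + V**2) + 2*V = 2*V**2 + 2*V = 2*V + 2*V**2)
(-4938493 + ((-1653023 + 211*814) - 54512))/(I((144 + 30) - 22) + 2708784) = (-4938493 + ((-1653023 + 211*814) - 54512))/(2*((144 + 30) - 22)*(1 + ((144 + 30) - 22)) + 2708784) = (-4938493 + ((-1653023 + 171754) - 54512))/(2*(174 - 22)*(1 + (174 - 22)) + 2708784) = (-4938493 + (-1481269 - 54512))/(2*152*(1 + 152) + 2708784) = (-4938493 - 1535781)/(2*152*153 + 2708784) = -6474274/(46512 + 2708784) = -6474274/2755296 = -6474274*1/2755296 = -3237137/1377648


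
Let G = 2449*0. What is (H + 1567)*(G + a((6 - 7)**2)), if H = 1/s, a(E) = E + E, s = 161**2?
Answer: 81236416/25921 ≈ 3134.0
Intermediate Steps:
s = 25921
G = 0
a(E) = 2*E
H = 1/25921 ≈ 3.8579e-5
(H + 1567)*(G + a((6 - 7)**2)) = (1/25921 + 1567)*(0 + 2*(6 - 7)**2) = 40618208*(0 + 2*(-1)**2)/25921 = 40618208*(0 + 2*1)/25921 = 40618208*(0 + 2)/25921 = (40618208/25921)*2 = 81236416/25921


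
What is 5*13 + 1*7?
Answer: 72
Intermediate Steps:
5*13 + 1*7 = 65 + 7 = 72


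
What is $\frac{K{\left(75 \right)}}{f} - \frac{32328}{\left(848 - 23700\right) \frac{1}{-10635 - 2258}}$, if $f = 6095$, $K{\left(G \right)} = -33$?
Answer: $- \frac{635106660999}{34820735} \approx -18239.0$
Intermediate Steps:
$\frac{K{\left(75 \right)}}{f} - \frac{32328}{\left(848 - 23700\right) \frac{1}{-10635 - 2258}} = - \frac{33}{6095} - \frac{32328}{\left(848 - 23700\right) \frac{1}{-10635 - 2258}} = \left(-33\right) \frac{1}{6095} - \frac{32328}{\left(-22852\right) \frac{1}{-12893}} = - \frac{33}{6095} - \frac{32328}{\left(-22852\right) \left(- \frac{1}{12893}\right)} = - \frac{33}{6095} - \frac{32328}{\frac{22852}{12893}} = - \frac{33}{6095} - \frac{104201226}{5713} = - \frac{635106660999}{34820735}$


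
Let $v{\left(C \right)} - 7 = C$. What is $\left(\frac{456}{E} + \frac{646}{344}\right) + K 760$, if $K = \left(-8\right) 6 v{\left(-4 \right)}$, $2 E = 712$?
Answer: $- \frac{1675259165}{15308} \approx -1.0944 \cdot 10^{5}$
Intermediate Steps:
$E = 356$ ($E = \frac{1}{2} \cdot 712 = 356$)
$v{\left(C \right)} = 7 + C$
$K = -144$ ($K = \left(-8\right) 6 \left(7 - 4\right) = \left(-48\right) 3 = -144$)
$\left(\frac{456}{E} + \frac{646}{344}\right) + K 760 = \left(\frac{456}{356} + \frac{646}{344}\right) - 109440 = \left(456 \cdot \frac{1}{356} + 646 \cdot \frac{1}{344}\right) - 109440 = \left(\frac{114}{89} + \frac{323}{172}\right) - 109440 = \frac{48355}{15308} - 109440 = - \frac{1675259165}{15308}$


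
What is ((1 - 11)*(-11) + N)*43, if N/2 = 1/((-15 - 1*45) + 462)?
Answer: 950773/201 ≈ 4730.2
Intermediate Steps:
N = 1/201 (N = 2/((-15 - 1*45) + 462) = 2/((-15 - 45) + 462) = 2/(-60 + 462) = 2/402 = 2*(1/402) = 1/201 ≈ 0.0049751)
((1 - 11)*(-11) + N)*43 = ((1 - 11)*(-11) + 1/201)*43 = (-10*(-11) + 1/201)*43 = (110 + 1/201)*43 = (22111/201)*43 = 950773/201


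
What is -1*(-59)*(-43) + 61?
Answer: -2476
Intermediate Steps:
-1*(-59)*(-43) + 61 = 59*(-43) + 61 = -2537 + 61 = -2476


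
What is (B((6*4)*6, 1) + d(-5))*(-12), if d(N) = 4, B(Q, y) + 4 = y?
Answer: -12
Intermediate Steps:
B(Q, y) = -4 + y
(B((6*4)*6, 1) + d(-5))*(-12) = ((-4 + 1) + 4)*(-12) = (-3 + 4)*(-12) = 1*(-12) = -12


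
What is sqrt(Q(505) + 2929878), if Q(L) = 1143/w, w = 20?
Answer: 3*sqrt(32554835)/10 ≈ 1711.7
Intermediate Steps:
Q(L) = 1143/20
sqrt(Q(505) + 2929878) = sqrt(1143/20 + 2929878) = sqrt(58598703/20) = 3*sqrt(32554835)/10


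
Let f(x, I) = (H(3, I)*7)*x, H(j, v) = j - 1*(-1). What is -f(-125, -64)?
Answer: 3500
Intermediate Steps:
H(j, v) = 1 + j (H(j, v) = j + 1 = 1 + j)
f(x, I) = 28*x (f(x, I) = ((1 + 3)*7)*x = (4*7)*x = 28*x)
-f(-125, -64) = -28*(-125) = -1*(-3500) = 3500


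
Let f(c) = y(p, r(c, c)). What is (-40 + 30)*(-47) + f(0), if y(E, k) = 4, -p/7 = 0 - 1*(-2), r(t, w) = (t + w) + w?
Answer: 474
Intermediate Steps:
r(t, w) = t + 2*w
p = -14 (p = -7*(0 - 1*(-2)) = -7*(0 + 2) = -7*2 = -14)
f(c) = 4
(-40 + 30)*(-47) + f(0) = (-40 + 30)*(-47) + 4 = -10*(-47) + 4 = 470 + 4 = 474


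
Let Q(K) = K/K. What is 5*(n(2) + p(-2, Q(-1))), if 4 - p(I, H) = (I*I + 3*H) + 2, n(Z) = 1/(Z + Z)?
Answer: -95/4 ≈ -23.750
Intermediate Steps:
Q(K) = 1
n(Z) = 1/(2*Z)
p(I, H) = 2 - I**2 - 3*H (p(I, H) = 4 - ((I*I + 3*H) + 2) = 4 - ((I**2 + 3*H) + 2) = 4 - (2 + I**2 + 3*H) = 4 + (-2 - I**2 - 3*H) = 2 - I**2 - 3*H)
5*(n(2) + p(-2, Q(-1))) = 5*((1/2)/2 + (2 - 1*(-2)**2 - 3*1)) = 5*((1/2)*(1/2) + (2 - 1*4 - 3)) = 5*(1/4 + (2 - 4 - 3)) = 5*(1/4 - 5) = 5*(-19/4) = -95/4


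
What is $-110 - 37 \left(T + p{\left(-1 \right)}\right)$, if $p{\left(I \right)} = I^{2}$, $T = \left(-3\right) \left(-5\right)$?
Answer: $-702$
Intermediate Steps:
$T = 15$
$-110 - 37 \left(T + p{\left(-1 \right)}\right) = -110 - 37 \left(15 + \left(-1\right)^{2}\right) = -110 - 37 \left(15 + 1\right) = -110 - 592 = -702$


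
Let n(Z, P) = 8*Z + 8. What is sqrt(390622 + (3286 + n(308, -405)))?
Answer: 2*sqrt(99095) ≈ 629.59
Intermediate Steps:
n(Z, P) = 8 + 8*Z
sqrt(390622 + (3286 + n(308, -405))) = sqrt(390622 + (3286 + (8 + 8*308))) = sqrt(390622 + (3286 + (8 + 2464))) = sqrt(390622 + (3286 + 2472)) = sqrt(390622 + 5758) = sqrt(396380) = 2*sqrt(99095)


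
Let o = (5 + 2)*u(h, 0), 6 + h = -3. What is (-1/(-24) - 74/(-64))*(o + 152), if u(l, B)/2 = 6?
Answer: 6785/24 ≈ 282.71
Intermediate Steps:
h = -9 (h = -6 - 3 = -9)
u(l, B) = 12 (u(l, B) = 2*6 = 12)
o = 84 (o = (5 + 2)*12 = 7*12 = 84)
(-1/(-24) - 74/(-64))*(o + 152) = (-1/(-24) - 74/(-64))*(84 + 152) = (-1*(-1/24) - 74*(-1/64))*236 = (1/24 + 37/32)*236 = (115/96)*236 = 6785/24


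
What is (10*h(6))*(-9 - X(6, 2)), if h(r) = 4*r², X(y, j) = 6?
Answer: -21600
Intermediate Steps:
(10*h(6))*(-9 - X(6, 2)) = (10*(4*6²))*(-9 - 1*6) = (10*(4*36))*(-9 - 6) = (10*144)*(-15) = 1440*(-15) = -21600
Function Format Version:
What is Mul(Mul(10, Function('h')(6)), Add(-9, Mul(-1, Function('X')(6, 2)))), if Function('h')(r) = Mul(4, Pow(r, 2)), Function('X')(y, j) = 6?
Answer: -21600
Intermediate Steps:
Mul(Mul(10, Function('h')(6)), Add(-9, Mul(-1, Function('X')(6, 2)))) = Mul(Mul(10, Mul(4, Pow(6, 2))), Add(-9, Mul(-1, 6))) = Mul(Mul(10, Mul(4, 36)), Add(-9, -6)) = Mul(Mul(10, 144), -15) = Mul(1440, -15) = -21600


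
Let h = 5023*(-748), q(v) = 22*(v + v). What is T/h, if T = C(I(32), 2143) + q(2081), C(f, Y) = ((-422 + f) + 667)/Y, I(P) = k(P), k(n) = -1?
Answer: -49055474/2012922043 ≈ -0.024370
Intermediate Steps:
q(v) = 44*v (q(v) = 22*(2*v) = 44*v)
I(P) = -1
h = -3757204
C(f, Y) = (245 + f)/Y
T = 196221896/2143 (T = (245 - 1)/2143 + 44*2081 = (1/2143)*244 + 91564 = 244/2143 + 91564 = 196221896/2143 ≈ 91564.)
T/h = (196221896/2143)/(-3757204) = (196221896/2143)*(-1/3757204) = -49055474/2012922043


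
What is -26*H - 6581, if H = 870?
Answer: -29201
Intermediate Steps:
-26*H - 6581 = -26*870 - 6581 = -22620 - 6581 = -29201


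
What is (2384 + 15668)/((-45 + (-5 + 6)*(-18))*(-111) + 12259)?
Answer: 4513/4813 ≈ 0.93767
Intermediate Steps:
(2384 + 15668)/((-45 + (-5 + 6)*(-18))*(-111) + 12259) = 18052/((-45 + 1*(-18))*(-111) + 12259) = 18052/((-45 - 18)*(-111) + 12259) = 18052/(-63*(-111) + 12259) = 18052/(6993 + 12259) = 18052/19252 = 18052*(1/19252) = 4513/4813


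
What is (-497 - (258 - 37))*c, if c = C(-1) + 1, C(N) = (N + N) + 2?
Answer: -718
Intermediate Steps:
C(N) = 2 + 2*N (C(N) = 2*N + 2 = 2 + 2*N)
c = 1 (c = (2 + 2*(-1)) + 1 = (2 - 2) + 1 = 0 + 1 = 1)
(-497 - (258 - 37))*c = (-497 - (258 - 37))*1 = (-497 - 1*221)*1 = (-497 - 221)*1 = -718*1 = -718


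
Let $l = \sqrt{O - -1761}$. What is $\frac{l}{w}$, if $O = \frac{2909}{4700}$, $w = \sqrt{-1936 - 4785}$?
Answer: $- \frac{i \sqrt{7005823}}{5170} \approx - 0.51196 i$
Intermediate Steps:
$w = i \sqrt{6721}$ ($w = \sqrt{-6721} = i \sqrt{6721} \approx 81.982 i$)
$O = \frac{2909}{4700}$ ($O = 2909 \cdot \frac{1}{4700} = \frac{2909}{4700} \approx 0.61894$)
$l = \frac{\sqrt{389141623}}{470}$ ($l = \sqrt{\frac{2909}{4700} - -1761} = \sqrt{\frac{2909}{4700} + 1761} = \sqrt{\frac{8279609}{4700}} = \frac{\sqrt{389141623}}{470} \approx 41.972$)
$\frac{l}{w} = \frac{\frac{1}{470} \sqrt{389141623}}{i \sqrt{6721}} = \frac{\sqrt{389141623}}{470} \left(- \frac{i \sqrt{6721}}{6721}\right) = - \frac{i \sqrt{7005823}}{5170}$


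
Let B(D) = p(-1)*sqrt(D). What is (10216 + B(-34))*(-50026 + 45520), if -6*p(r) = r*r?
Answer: -46033296 + 751*I*sqrt(34) ≈ -4.6033e+7 + 4379.0*I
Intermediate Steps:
p(r) = -r**2/6 (p(r) = -r*r/6 = -r**2/6)
B(D) = -sqrt(D)/6 (B(D) = (-1/6*(-1)**2)*sqrt(D) = (-1/6*1)*sqrt(D) = -sqrt(D)/6)
(10216 + B(-34))*(-50026 + 45520) = (10216 - I*sqrt(34)/6)*(-50026 + 45520) = (10216 - I*sqrt(34)/6)*(-4506) = -46033296 + 751*I*sqrt(34)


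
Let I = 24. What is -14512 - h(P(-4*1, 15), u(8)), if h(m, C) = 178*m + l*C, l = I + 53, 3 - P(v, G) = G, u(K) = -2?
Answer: -12222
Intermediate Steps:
P(v, G) = 3 - G
l = 77 (l = 24 + 53 = 77)
h(m, C) = 77*C + 178*m (h(m, C) = 178*m + 77*C = 77*C + 178*m)
-14512 - h(P(-4*1, 15), u(8)) = -14512 - (77*(-2) + 178*(3 - 1*15)) = -14512 - (-154 + 178*(3 - 15)) = -14512 - (-154 + 178*(-12)) = -14512 - (-154 - 2136) = -14512 - 1*(-2290) = -14512 + 2290 = -12222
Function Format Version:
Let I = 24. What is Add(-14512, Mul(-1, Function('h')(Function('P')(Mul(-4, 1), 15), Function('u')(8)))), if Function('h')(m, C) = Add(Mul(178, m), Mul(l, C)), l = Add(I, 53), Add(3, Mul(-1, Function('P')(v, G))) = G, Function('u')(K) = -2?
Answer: -12222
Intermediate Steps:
Function('P')(v, G) = Add(3, Mul(-1, G))
l = 77 (l = Add(24, 53) = 77)
Function('h')(m, C) = Add(Mul(77, C), Mul(178, m)) (Function('h')(m, C) = Add(Mul(178, m), Mul(77, C)) = Add(Mul(77, C), Mul(178, m)))
Add(-14512, Mul(-1, Function('h')(Function('P')(Mul(-4, 1), 15), Function('u')(8)))) = Add(-14512, Mul(-1, Add(Mul(77, -2), Mul(178, Add(3, Mul(-1, 15)))))) = Add(-14512, Mul(-1, Add(-154, Mul(178, Add(3, -15))))) = Add(-14512, Mul(-1, Add(-154, Mul(178, -12)))) = Add(-14512, Mul(-1, Add(-154, -2136))) = Add(-14512, Mul(-1, -2290)) = Add(-14512, 2290) = -12222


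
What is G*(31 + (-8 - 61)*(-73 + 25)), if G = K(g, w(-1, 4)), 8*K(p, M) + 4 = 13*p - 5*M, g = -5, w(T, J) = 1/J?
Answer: -939383/32 ≈ -29356.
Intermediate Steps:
K(p, M) = -1/2 - 5*M/8 + 13*p/8 (K(p, M) = -1/2 + (13*p - 5*M)/8 = -1/2 + (-5*M + 13*p)/8 = -1/2 + (-5*M/8 + 13*p/8) = -1/2 - 5*M/8 + 13*p/8)
G = -281/32 (G = -1/2 - 5/8/4 + (13/8)*(-5) = -1/2 - 5/8*1/4 - 65/8 = -1/2 - 5/32 - 65/8 = -281/32 ≈ -8.7813)
G*(31 + (-8 - 61)*(-73 + 25)) = -281*(31 + (-8 - 61)*(-73 + 25))/32 = -281*(31 - 69*(-48))/32 = -281*(31 + 3312)/32 = -281/32*3343 = -939383/32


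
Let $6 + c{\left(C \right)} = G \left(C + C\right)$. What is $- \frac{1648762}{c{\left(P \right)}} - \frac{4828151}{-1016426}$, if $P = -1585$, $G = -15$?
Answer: $- \frac{361573738367}{12081239436} \approx -29.929$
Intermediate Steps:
$c{\left(C \right)} = -6 - 30 C$ ($c{\left(C \right)} = -6 - 15 \left(C + C\right) = -6 - 15 \cdot 2 C = -6 - 30 C$)
$- \frac{1648762}{c{\left(P \right)}} - \frac{4828151}{-1016426} = - \frac{1648762}{-6 - -47550} - \frac{4828151}{-1016426} = - \frac{1648762}{-6 + 47550} - - \frac{4828151}{1016426} = - \frac{1648762}{47544} + \frac{4828151}{1016426} = \left(-1648762\right) \frac{1}{47544} + \frac{4828151}{1016426} = - \frac{824381}{23772} + \frac{4828151}{1016426} = - \frac{361573738367}{12081239436}$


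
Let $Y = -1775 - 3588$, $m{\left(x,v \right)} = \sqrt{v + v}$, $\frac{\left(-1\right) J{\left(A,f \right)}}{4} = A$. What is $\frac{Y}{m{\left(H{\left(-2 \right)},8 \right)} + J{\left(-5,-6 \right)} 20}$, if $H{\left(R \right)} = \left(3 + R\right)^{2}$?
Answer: $- \frac{5363}{404} \approx -13.275$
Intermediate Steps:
$J{\left(A,f \right)} = - 4 A$
$m{\left(x,v \right)} = \sqrt{2} \sqrt{v}$ ($m{\left(x,v \right)} = \sqrt{2 v} = \sqrt{2} \sqrt{v}$)
$Y = -5363$ ($Y = -1775 - 3588 = -5363$)
$\frac{Y}{m{\left(H{\left(-2 \right)},8 \right)} + J{\left(-5,-6 \right)} 20} = - \frac{5363}{\sqrt{2} \sqrt{8} + \left(-4\right) \left(-5\right) 20} = - \frac{5363}{\sqrt{2} \cdot 2 \sqrt{2} + 20 \cdot 20} = - \frac{5363}{4 + 400} = - \frac{5363}{404}$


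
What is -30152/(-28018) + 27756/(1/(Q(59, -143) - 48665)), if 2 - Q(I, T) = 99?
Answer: -18960313935572/14009 ≈ -1.3534e+9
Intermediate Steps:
Q(I, T) = -97 (Q(I, T) = 2 - 1*99 = 2 - 99 = -97)
-30152/(-28018) + 27756/(1/(Q(59, -143) - 48665)) = -30152/(-28018) + 27756/(1/(-97 - 48665)) = -30152*(-1/28018) + 27756/(1/(-48762)) = 15076/14009 + 27756/(-1/48762) = 15076/14009 + 27756*(-48762) = 15076/14009 - 1353438072 = -18960313935572/14009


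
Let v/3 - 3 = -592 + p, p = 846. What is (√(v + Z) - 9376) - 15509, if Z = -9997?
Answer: -24885 + I*√9226 ≈ -24885.0 + 96.052*I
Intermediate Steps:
v = 771 (v = 9 + 3*(-592 + 846) = 9 + 3*254 = 9 + 762 = 771)
(√(v + Z) - 9376) - 15509 = (√(771 - 9997) - 9376) - 15509 = (√(-9226) - 9376) - 15509 = (I*√9226 - 9376) - 15509 = (-9376 + I*√9226) - 15509 = -24885 + I*√9226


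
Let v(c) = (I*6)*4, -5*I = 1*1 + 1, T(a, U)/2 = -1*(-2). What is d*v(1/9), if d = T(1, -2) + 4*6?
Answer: -1344/5 ≈ -268.80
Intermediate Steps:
T(a, U) = 4 (T(a, U) = 2*(-1*(-2)) = 2*2 = 4)
I = -⅖ (I = -(1*1 + 1)/5 = -(1 + 1)/5 = -⅕*2 = -⅖ ≈ -0.40000)
d = 28 (d = 4 + 4*6 = 4 + 24 = 28)
v(c) = -48/5 (v(c) = -⅖*6*4 = -12/5*4 = -48/5)
d*v(1/9) = 28*(-48/5) = -1344/5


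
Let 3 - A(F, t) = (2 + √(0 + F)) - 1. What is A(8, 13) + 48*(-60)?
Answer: -2878 - 2*√2 ≈ -2880.8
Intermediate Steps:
A(F, t) = 2 - √F (A(F, t) = 3 - ((2 + √(0 + F)) - 1) = 3 - ((2 + √F) - 1) = 3 - (1 + √F) = 3 + (-1 - √F) = 2 - √F)
A(8, 13) + 48*(-60) = (2 - √8) + 48*(-60) = (2 - 2*√2) - 2880 = -2878 - 2*√2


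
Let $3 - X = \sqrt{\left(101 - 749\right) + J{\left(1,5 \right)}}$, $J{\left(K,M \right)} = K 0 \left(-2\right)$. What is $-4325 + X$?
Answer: $-4322 - 18 i \sqrt{2} \approx -4322.0 - 25.456 i$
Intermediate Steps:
$J{\left(K,M \right)} = 0$ ($J{\left(K,M \right)} = 0 \left(-2\right) = 0$)
$X = 3 - 18 i \sqrt{2}$ ($X = 3 - \sqrt{\left(101 - 749\right) + 0} = 3 - \sqrt{-648 + 0} = 3 - \sqrt{-648} = 3 - 18 i \sqrt{2} \approx 3.0 - 25.456 i$)
$-4325 + X = -4325 + \left(3 - 18 i \sqrt{2}\right) = -4322 - 18 i \sqrt{2}$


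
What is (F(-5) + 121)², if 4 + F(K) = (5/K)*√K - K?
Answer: (122 - I*√5)² ≈ 14879.0 - 545.6*I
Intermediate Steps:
F(K) = -4 - K + 5/√K (F(K) = -4 + ((5/K)*√K - K) = -4 + (5/√K - K) = -4 + (-K + 5/√K) = -4 - K + 5/√K)
(F(-5) + 121)² = ((-4 - 1*(-5) + 5/√(-5)) + 121)² = ((-4 + 5 + 5*(-I*√5/5)) + 121)² = ((-4 + 5 - I*√5) + 121)² = ((1 - I*√5) + 121)² = (122 - I*√5)²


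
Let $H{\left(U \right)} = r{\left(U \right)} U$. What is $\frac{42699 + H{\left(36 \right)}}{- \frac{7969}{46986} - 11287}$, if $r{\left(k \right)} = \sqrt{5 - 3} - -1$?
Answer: $- \frac{2007946710}{530338951} - \frac{1691496 \sqrt{2}}{530338951} \approx -3.7907$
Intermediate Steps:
$r{\left(k \right)} = 1 + \sqrt{2}$ ($r{\left(k \right)} = \sqrt{2} + 1 = 1 + \sqrt{2}$)
$H{\left(U \right)} = U \left(1 + \sqrt{2}\right)$ ($H{\left(U \right)} = \left(1 + \sqrt{2}\right) U = U \left(1 + \sqrt{2}\right)$)
$\frac{42699 + H{\left(36 \right)}}{- \frac{7969}{46986} - 11287} = \frac{42699 + 36 \left(1 + \sqrt{2}\right)}{- \frac{7969}{46986} - 11287} = \frac{42699 + \left(36 + 36 \sqrt{2}\right)}{\left(-7969\right) \frac{1}{46986} - 11287} = \frac{42735 + 36 \sqrt{2}}{- \frac{7969}{46986} - 11287} = \frac{42735 + 36 \sqrt{2}}{- \frac{530338951}{46986}} = \left(42735 + 36 \sqrt{2}\right) \left(- \frac{46986}{530338951}\right) = - \frac{2007946710}{530338951} - \frac{1691496 \sqrt{2}}{530338951}$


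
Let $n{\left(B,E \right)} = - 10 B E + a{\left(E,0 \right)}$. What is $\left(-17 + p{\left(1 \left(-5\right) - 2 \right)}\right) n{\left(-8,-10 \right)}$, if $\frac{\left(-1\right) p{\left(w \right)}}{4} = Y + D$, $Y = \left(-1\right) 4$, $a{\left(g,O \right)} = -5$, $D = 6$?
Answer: $20125$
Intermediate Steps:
$Y = -4$
$p{\left(w \right)} = -8$ ($p{\left(w \right)} = - 4 \left(-4 + 6\right) = \left(-4\right) 2 = -8$)
$n{\left(B,E \right)} = -5 - 10 B E$ ($n{\left(B,E \right)} = - 10 B E - 5 = -5 - 10 B E$)
$\left(-17 + p{\left(1 \left(-5\right) - 2 \right)}\right) n{\left(-8,-10 \right)} = \left(-17 - 8\right) \left(-5 - \left(-80\right) \left(-10\right)\right) = - 25 \left(-5 - 800\right) = \left(-25\right) \left(-805\right) = 20125$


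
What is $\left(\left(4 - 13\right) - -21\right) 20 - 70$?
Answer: $170$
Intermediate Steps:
$\left(\left(4 - 13\right) - -21\right) 20 - 70 = \left(-9 + 21\right) 20 - 70 = 12 \cdot 20 - 70 = 240 - 70 = 170$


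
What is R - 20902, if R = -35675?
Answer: -56577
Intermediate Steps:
R - 20902 = -35675 - 20902 = -56577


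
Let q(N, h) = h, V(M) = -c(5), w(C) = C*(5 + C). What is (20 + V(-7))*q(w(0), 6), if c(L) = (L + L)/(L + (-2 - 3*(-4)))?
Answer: 116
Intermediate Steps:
c(L) = 2*L/(10 + L) (c(L) = (2*L)/(L + (-2 + 12)) = (2*L)/(L + 10) = (2*L)/(10 + L) = 2*L/(10 + L))
V(M) = -⅔ (V(M) = -2*5/(10 + 5) = -2*5/15 = -1*⅔ = -⅔)
(20 + V(-7))*q(w(0), 6) = (20 - ⅔)*6 = (58/3)*6 = 116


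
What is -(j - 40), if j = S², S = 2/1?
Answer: 36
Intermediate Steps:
S = 2 (S = 2*1 = 2)
j = 4 (j = 2² = 4)
-(j - 40) = -(4 - 40) = -1*(-36) = 36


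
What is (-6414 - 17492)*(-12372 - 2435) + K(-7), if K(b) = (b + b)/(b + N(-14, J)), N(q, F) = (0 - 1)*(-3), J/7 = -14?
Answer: 707952291/2 ≈ 3.5398e+8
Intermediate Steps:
J = -98 (J = 7*(-14) = -98)
N(q, F) = 3 (N(q, F) = -1*(-3) = 3)
K(b) = 2*b/(3 + b) (K(b) = (b + b)/(b + 3) = (2*b)/(3 + b) = 2*b/(3 + b))
(-6414 - 17492)*(-12372 - 2435) + K(-7) = (-6414 - 17492)*(-12372 - 2435) + 2*(-7)/(3 - 7) = -23906*(-14807) + 2*(-7)/(-4) = 353976142 + 2*(-7)*(-¼) = 353976142 + 7/2 = 707952291/2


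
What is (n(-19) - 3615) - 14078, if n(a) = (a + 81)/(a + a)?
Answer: -336198/19 ≈ -17695.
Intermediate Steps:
n(a) = (81 + a)/(2*a) (n(a) = (81 + a)/((2*a)) = (81 + a)*(1/(2*a)) = (81 + a)/(2*a))
(n(-19) - 3615) - 14078 = ((½)*(81 - 19)/(-19) - 3615) - 14078 = ((½)*(-1/19)*62 - 3615) - 14078 = (-31/19 - 3615) - 14078 = -68716/19 - 14078 = -336198/19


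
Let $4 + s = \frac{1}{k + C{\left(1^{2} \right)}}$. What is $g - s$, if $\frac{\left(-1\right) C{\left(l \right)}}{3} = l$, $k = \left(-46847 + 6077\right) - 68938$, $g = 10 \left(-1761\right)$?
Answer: $- \frac{1931571865}{109711} \approx -17606.0$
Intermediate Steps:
$g = -17610$
$k = -109708$ ($k = -40770 - 68938 = -109708$)
$C{\left(l \right)} = - 3 l$
$s = - \frac{438845}{109711}$ ($s = -4 + \frac{1}{-109708 - 3 \cdot 1^{2}} = -4 + \frac{1}{-109708 - 3} = -4 + \frac{1}{-109711} = -4 - \frac{1}{109711} = - \frac{438845}{109711} \approx -4.0$)
$g - s = -17610 - - \frac{438845}{109711} = -17610 + \frac{438845}{109711} = - \frac{1931571865}{109711}$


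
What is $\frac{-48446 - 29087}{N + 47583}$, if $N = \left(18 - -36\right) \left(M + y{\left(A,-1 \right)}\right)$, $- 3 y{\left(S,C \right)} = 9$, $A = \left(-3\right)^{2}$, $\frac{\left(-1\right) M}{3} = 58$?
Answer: $- \frac{77533}{38025} \approx -2.039$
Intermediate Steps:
$M = -174$ ($M = \left(-3\right) 58 = -174$)
$A = 9$
$y{\left(S,C \right)} = -3$ ($y{\left(S,C \right)} = \left(- \frac{1}{3}\right) 9 = -3$)
$N = -9558$ ($N = \left(18 - -36\right) \left(-174 - 3\right) = \left(18 + 36\right) \left(-177\right) = 54 \left(-177\right) = -9558$)
$\frac{-48446 - 29087}{N + 47583} = \frac{-48446 - 29087}{-9558 + 47583} = - \frac{77533}{38025}$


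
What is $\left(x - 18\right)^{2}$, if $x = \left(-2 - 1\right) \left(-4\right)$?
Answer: $36$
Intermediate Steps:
$x = 12$ ($x = \left(-3\right) \left(-4\right) = 12$)
$\left(x - 18\right)^{2} = \left(12 - 18\right)^{2} = \left(-6\right)^{2} = 36$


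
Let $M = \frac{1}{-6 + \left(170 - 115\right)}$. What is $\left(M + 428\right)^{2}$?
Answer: $\frac{439866729}{2401} \approx 1.832 \cdot 10^{5}$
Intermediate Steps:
$M = \frac{1}{49}$ ($M = \frac{1}{-6 + \left(170 - 115\right)} = \frac{1}{-6 + 55} = \frac{1}{49} \approx 0.020408$)
$\left(M + 428\right)^{2} = \left(\frac{1}{49} + 428\right)^{2} = \left(\frac{20973}{49}\right)^{2} = \frac{439866729}{2401}$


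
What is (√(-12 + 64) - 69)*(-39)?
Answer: 2691 - 78*√13 ≈ 2409.8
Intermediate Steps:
(√(-12 + 64) - 69)*(-39) = (√52 - 69)*(-39) = (2*√13 - 69)*(-39) = (-69 + 2*√13)*(-39) = 2691 - 78*√13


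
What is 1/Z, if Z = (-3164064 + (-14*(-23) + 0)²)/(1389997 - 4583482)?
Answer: 638697/612076 ≈ 1.0435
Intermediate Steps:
Z = 612076/638697 (Z = (-3164064 + (322 + 0)²)/(-3193485) = (-3164064 + 322²)*(-1/3193485) = (-3164064 + 103684)*(-1/3193485) = -3060380*(-1/3193485) = 612076/638697 ≈ 0.95832)
1/Z = 1/(612076/638697) = 638697/612076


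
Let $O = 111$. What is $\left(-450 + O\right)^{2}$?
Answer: $114921$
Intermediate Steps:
$\left(-450 + O\right)^{2} = \left(-450 + 111\right)^{2} = \left(-339\right)^{2} = 114921$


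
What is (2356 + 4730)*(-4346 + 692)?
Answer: -25892244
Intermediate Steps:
(2356 + 4730)*(-4346 + 692) = 7086*(-3654) = -25892244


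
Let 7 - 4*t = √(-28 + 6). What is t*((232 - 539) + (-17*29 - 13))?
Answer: -5691/4 + 813*I*√22/4 ≈ -1422.8 + 953.33*I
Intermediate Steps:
t = 7/4 - I*√22/4 (t = 7/4 - √(-28 + 6)/4 = 7/4 - I*√22/4 ≈ 1.75 - 1.1726*I)
t*((232 - 539) + (-17*29 - 13)) = (7/4 - I*√22/4)*((232 - 539) + (-17*29 - 13)) = (7/4 - I*√22/4)*(-307 + (-493 - 13)) = (7/4 - I*√22/4)*(-307 - 506) = (7/4 - I*√22/4)*(-813) = -5691/4 + 813*I*√22/4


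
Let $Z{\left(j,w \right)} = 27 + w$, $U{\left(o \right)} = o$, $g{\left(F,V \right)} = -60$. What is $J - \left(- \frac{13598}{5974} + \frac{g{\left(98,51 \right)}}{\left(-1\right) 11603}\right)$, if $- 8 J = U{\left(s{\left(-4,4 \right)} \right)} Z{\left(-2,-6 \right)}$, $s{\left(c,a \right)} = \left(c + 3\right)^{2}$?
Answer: $- \frac{98144765}{277265288} \approx -0.35397$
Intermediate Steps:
$s{\left(c,a \right)} = \left(3 + c\right)^{2}$
$J = - \frac{21}{8}$ ($J = - \frac{\left(3 - 4\right)^{2} \left(27 - 6\right)}{8} = - \frac{\left(-1\right)^{2} \cdot 21}{8} = - \frac{1 \cdot 21}{8} = \left(- \frac{1}{8}\right) 21 = - \frac{21}{8} \approx -2.625$)
$J - \left(- \frac{13598}{5974} + \frac{g{\left(98,51 \right)}}{\left(-1\right) 11603}\right) = - \frac{21}{8} - \left(- \frac{13598}{5974} - \frac{60}{\left(-1\right) 11603}\right) = - \frac{21}{8} - \left(\left(-13598\right) \frac{1}{5974} - \frac{60}{-11603}\right) = - \frac{21}{8} - \left(- \frac{6799}{2987} - - \frac{60}{11603}\right) = - \frac{21}{8} - \left(- \frac{6799}{2987} + \frac{60}{11603}\right) = - \frac{21}{8} - - \frac{78709577}{34658161} = - \frac{21}{8} + \frac{78709577}{34658161} = - \frac{98144765}{277265288}$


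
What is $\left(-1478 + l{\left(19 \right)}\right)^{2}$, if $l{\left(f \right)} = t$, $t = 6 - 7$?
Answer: $2187441$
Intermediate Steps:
$t = -1$ ($t = 6 - 7 = -1$)
$l{\left(f \right)} = -1$
$\left(-1478 + l{\left(19 \right)}\right)^{2} = \left(-1478 - 1\right)^{2} = \left(-1479\right)^{2} = 2187441$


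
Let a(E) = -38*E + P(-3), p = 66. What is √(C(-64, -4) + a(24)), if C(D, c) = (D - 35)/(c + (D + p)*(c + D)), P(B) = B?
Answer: I*√4480035/70 ≈ 30.237*I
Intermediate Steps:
a(E) = -3 - 38*E (a(E) = -38*E - 3 = -3 - 38*E)
C(D, c) = (-35 + D)/(c + (66 + D)*(D + c)) (C(D, c) = (D - 35)/(c + (D + 66)*(c + D)) = (-35 + D)/(c + (66 + D)*(D + c)))
√(C(-64, -4) + a(24)) = √((-35 - 64)/((-64)² + 66*(-64) + 67*(-4) - 64*(-4)) + (-3 - 38*24)) = √(-99/(4096 - 4224 - 268 + 256) + (-3 - 912)) = √(-99/(-140) - 915) = √(-1/140*(-99) - 915) = √(99/140 - 915) = √(-128001/140) = I*√4480035/70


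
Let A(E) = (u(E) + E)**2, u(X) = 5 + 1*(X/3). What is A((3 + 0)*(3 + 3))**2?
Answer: 707281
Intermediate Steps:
u(X) = 5 + X/3 (u(X) = 5 + 1*(X*(1/3)) = 5 + 1*(X/3) = 5 + X/3)
A(E) = (5 + 4*E/3)**2 (A(E) = ((5 + E/3) + E)**2 = (5 + 4*E/3)**2)
A((3 + 0)*(3 + 3))**2 = ((15 + 4*((3 + 0)*(3 + 3)))**2/9)**2 = ((15 + 4*(3*6))**2/9)**2 = ((15 + 4*18)**2/9)**2 = ((15 + 72)**2/9)**2 = ((1/9)*87**2)**2 = ((1/9)*7569)**2 = 841**2 = 707281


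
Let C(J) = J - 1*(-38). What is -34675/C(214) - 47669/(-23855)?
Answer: -815159537/6011460 ≈ -135.60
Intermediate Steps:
C(J) = 38 + J (C(J) = J + 38 = 38 + J)
-34675/C(214) - 47669/(-23855) = -34675/(38 + 214) - 47669/(-23855) = -34675/252 - 47669*(-1/23855) = -34675*1/252 + 47669/23855 = -34675/252 + 47669/23855 = -815159537/6011460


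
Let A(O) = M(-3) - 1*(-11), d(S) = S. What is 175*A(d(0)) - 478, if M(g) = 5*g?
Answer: -1178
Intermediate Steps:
A(O) = -4 (A(O) = 5*(-3) - 1*(-11) = -15 + 11 = -4)
175*A(d(0)) - 478 = 175*(-4) - 478 = -700 - 478 = -1178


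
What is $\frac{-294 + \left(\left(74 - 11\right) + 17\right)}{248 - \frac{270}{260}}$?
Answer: $- \frac{5564}{6421} \approx -0.86653$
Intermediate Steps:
$\frac{-294 + \left(\left(74 - 11\right) + 17\right)}{248 - \frac{270}{260}} = \frac{-294 + \left(63 + 17\right)}{248 - \frac{27}{26}} = \frac{-294 + 80}{248 - \frac{27}{26}} = - \frac{214}{\frac{6421}{26}} = \left(-214\right) \frac{26}{6421} = - \frac{5564}{6421}$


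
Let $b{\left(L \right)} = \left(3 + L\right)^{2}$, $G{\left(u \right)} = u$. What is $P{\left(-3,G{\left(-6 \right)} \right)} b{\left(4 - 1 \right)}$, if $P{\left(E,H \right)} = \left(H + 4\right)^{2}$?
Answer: $144$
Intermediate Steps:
$P{\left(E,H \right)} = \left(4 + H\right)^{2}$
$P{\left(-3,G{\left(-6 \right)} \right)} b{\left(4 - 1 \right)} = \left(4 - 6\right)^{2} \left(3 + \left(4 - 1\right)\right)^{2} = \left(-2\right)^{2} \left(3 + \left(4 - 1\right)\right)^{2} = 4 \left(3 + 3\right)^{2} = 4 \cdot 6^{2} = 4 \cdot 36 = 144$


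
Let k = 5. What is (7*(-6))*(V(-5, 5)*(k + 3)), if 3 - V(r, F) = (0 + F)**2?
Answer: 7392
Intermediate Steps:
V(r, F) = 3 - F**2 (V(r, F) = 3 - (0 + F)**2 = 3 - F**2)
(7*(-6))*(V(-5, 5)*(k + 3)) = (7*(-6))*((3 - 1*5**2)*(5 + 3)) = -42*(3 - 1*25)*8 = -42*(3 - 25)*8 = -(-924)*8 = -42*(-176) = 7392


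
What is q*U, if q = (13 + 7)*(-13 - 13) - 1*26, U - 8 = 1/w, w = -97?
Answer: -423150/97 ≈ -4362.4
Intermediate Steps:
U = 775/97 (U = 8 + 1/(-97) = 8 - 1/97 = 775/97 ≈ 7.9897)
q = -546 (q = 20*(-26) - 26 = -520 - 26 = -546)
q*U = -546*775/97 = -423150/97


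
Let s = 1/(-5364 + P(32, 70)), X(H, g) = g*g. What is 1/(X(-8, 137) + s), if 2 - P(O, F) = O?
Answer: 5394/101239985 ≈ 5.3279e-5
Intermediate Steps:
P(O, F) = 2 - O
X(H, g) = g**2
s = -1/5394 (s = 1/(-5364 + (2 - 1*32)) = 1/(-5364 + (2 - 32)) = 1/(-5364 - 30) = 1/(-5394) = -1/5394 ≈ -0.00018539)
1/(X(-8, 137) + s) = 1/(137**2 - 1/5394) = 1/(18769 - 1/5394) = 1/(101239985/5394) = 5394/101239985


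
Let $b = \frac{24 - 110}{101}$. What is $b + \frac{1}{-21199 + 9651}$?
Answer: $- \frac{993229}{1166348} \approx -0.85157$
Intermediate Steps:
$b = - \frac{86}{101}$ ($b = \left(-86\right) \frac{1}{101} = - \frac{86}{101} \approx -0.85149$)
$b + \frac{1}{-21199 + 9651} = - \frac{86}{101} + \frac{1}{-21199 + 9651} = - \frac{86}{101} + \frac{1}{-11548} = - \frac{86}{101} - \frac{1}{11548} = - \frac{993229}{1166348}$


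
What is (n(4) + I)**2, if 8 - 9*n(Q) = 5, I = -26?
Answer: 5929/9 ≈ 658.78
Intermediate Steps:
n(Q) = 1/3 (n(Q) = 8/9 - 1/9*5 = 8/9 - 5/9 = 1/3)
(n(4) + I)**2 = (1/3 - 26)**2 = (-77/3)**2 = 5929/9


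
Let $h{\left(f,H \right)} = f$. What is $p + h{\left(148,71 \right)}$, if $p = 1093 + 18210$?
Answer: $19451$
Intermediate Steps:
$p = 19303$
$p + h{\left(148,71 \right)} = 19303 + 148 = 19451$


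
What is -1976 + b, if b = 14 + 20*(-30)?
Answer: -2562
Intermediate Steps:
b = -586 (b = 14 - 600 = -586)
-1976 + b = -1976 - 586 = -2562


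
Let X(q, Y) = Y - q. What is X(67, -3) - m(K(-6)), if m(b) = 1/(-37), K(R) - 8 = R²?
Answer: -2589/37 ≈ -69.973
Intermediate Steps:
K(R) = 8 + R²
m(b) = -1/37
X(67, -3) - m(K(-6)) = (-3 - 1*67) - 1*(-1/37) = (-3 - 67) + 1/37 = -70 + 1/37 = -2589/37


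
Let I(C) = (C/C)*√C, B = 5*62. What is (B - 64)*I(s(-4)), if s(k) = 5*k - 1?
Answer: 246*I*√21 ≈ 1127.3*I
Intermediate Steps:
s(k) = -1 + 5*k
B = 310
I(C) = √C (I(C) = 1*√C = √C)
(B - 64)*I(s(-4)) = (310 - 64)*√(-1 + 5*(-4)) = 246*√(-1 - 20) = 246*√(-21) = 246*(I*√21) = 246*I*√21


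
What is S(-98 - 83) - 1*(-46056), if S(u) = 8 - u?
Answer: 46245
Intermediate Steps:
S(-98 - 83) - 1*(-46056) = (8 - (-98 - 83)) - 1*(-46056) = (8 - 1*(-181)) + 46056 = (8 + 181) + 46056 = 189 + 46056 = 46245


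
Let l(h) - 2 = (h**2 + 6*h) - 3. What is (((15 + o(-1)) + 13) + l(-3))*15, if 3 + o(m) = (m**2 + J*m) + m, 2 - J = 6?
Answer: 285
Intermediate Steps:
J = -4 (J = 2 - 1*6 = 2 - 6 = -4)
o(m) = -3 + m**2 - 3*m (o(m) = -3 + ((m**2 - 4*m) + m) = -3 + (m**2 - 3*m) = -3 + m**2 - 3*m)
l(h) = -1 + h**2 + 6*h (l(h) = 2 + ((h**2 + 6*h) - 3) = 2 + (-3 + h**2 + 6*h) = -1 + h**2 + 6*h)
(((15 + o(-1)) + 13) + l(-3))*15 = (((15 + (-3 + (-1)**2 - 3*(-1))) + 13) + (-1 + (-3)**2 + 6*(-3)))*15 = (((15 + (-3 + 1 + 3)) + 13) + (-1 + 9 - 18))*15 = (((15 + 1) + 13) - 10)*15 = ((16 + 13) - 10)*15 = (29 - 10)*15 = 19*15 = 285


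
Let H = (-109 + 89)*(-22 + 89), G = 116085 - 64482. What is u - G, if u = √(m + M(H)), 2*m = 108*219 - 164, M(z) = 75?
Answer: -51603 + √11819 ≈ -51494.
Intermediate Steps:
G = 51603
H = -1340 (H = -20*67 = -1340)
m = 11744 (m = (108*219 - 164)/2 = (23652 - 164)/2 = (½)*23488 = 11744)
u = √11819 (u = √(11744 + 75) = √11819 ≈ 108.72)
u - G = √11819 - 1*51603 = √11819 - 51603 = -51603 + √11819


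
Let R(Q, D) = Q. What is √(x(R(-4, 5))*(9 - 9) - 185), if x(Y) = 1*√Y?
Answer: I*√185 ≈ 13.601*I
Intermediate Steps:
x(Y) = √Y
√(x(R(-4, 5))*(9 - 9) - 185) = √(√(-4)*(9 - 9) - 185) = √((2*I)*0 - 185) = √(0 - 185) = √(-185) = I*√185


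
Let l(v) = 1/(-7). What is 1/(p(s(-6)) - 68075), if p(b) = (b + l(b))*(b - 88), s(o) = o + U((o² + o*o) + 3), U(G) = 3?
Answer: -1/67789 ≈ -1.4752e-5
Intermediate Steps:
l(v) = -⅐ (l(v) = 1*(-⅐) = -⅐)
s(o) = 3 + o (s(o) = o + 3 = 3 + o)
p(b) = (-88 + b)*(-⅐ + b) (p(b) = (b - ⅐)*(b - 88) = (-⅐ + b)*(-88 + b) = (-88 + b)*(-⅐ + b))
1/(p(s(-6)) - 68075) = 1/((88/7 + (3 - 6)² - 617*(3 - 6)/7) - 68075) = 1/((88/7 + (-3)² - 617/7*(-3)) - 68075) = 1/((88/7 + 9 + 1851/7) - 68075) = 1/(286 - 68075) = 1/(-67789) = -1/67789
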